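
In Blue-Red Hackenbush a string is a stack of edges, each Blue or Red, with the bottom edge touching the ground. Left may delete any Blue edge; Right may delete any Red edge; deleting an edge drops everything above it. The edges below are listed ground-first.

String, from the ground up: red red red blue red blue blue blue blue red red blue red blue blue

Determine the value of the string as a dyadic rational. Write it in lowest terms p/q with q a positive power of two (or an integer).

-10345/4096

Build val(s[:k]) for k = 1..15, string s = red red red blue red blue blue blue blue red red blue red blue blue.
val(r) = { ∅ | 0 } → -1
val(rr) = { ∅ | -1; 0 } → -2
val(rrr) = { ∅ | -2; -1; 0 } → -3
val(rrrb) = { -3 | -2; -1; 0 } → -5/2
val(rrrbr) = { -3 | -5/2; -2; -1; 0 } → -11/4
val(rrrbrb) = { -3; -11/4 | -5/2; -2; -1; 0 } → -21/8
val(rrrbrbb) = { -3; -11/4; -21/8 | -5/2; -2; -1; 0 } → -41/16
val(rrrbrbbb) = { -3; -11/4; -21/8; -41/16 | -5/2; -2; -1; 0 } → -81/32
val(rrrbrbbbb) = { -3; -11/4; -21/8; -41/16; -81/32 | -5/2; -2; -1; 0 } → -161/64
val(rrrbrbbbbr) = { -3; -11/4; -21/8; -41/16; -81/32 | -161/64; -5/2; -2; -1; 0 } → -323/128
val(rrrbrbbbbrr) = { -3; -11/4; -21/8; -41/16; -81/32 | -323/128; -161/64; -5/2; -2; -1; 0 } → -647/256
val(rrrbrbbbbrrb) = { -3; -11/4; -21/8; -41/16; -81/32; -647/256 | -323/128; -161/64; -5/2; -2; -1; 0 } → -1293/512
val(rrrbrbbbbrrbr) = { -3; -11/4; -21/8; -41/16; -81/32; -647/256 | -1293/512; -323/128; -161/64; -5/2; -2; -1; 0 } → -2587/1024
val(rrrbrbbbbrrbrb) = { -3; -11/4; -21/8; -41/16; -81/32; -647/256; -2587/1024 | -1293/512; -323/128; -161/64; -5/2; -2; -1; 0 } → -5173/2048
val(rrrbrbbbbrrbrbb) = { -3; -11/4; -21/8; -41/16; -81/32; -647/256; -2587/1024; -5173/2048 | -1293/512; -323/128; -161/64; -5/2; -2; -1; 0 } → -10345/4096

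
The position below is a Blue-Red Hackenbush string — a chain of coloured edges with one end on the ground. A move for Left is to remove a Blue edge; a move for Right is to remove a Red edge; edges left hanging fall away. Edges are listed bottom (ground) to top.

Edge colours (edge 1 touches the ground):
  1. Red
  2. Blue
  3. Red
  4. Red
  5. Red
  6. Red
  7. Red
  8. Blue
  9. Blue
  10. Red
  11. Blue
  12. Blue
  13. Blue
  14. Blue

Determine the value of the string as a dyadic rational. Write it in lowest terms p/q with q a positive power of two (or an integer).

G(R) = { none | 0 } = -1
G(RB) = { -1 | 0 } = -1/2
G(RBR) = { -1 | -1/2; 0 } = -3/4
G(RBRR) = { -1 | -3/4; -1/2; 0 } = -7/8
G(RBRRR) = { -1 | -7/8; -3/4; -1/2; 0 } = -15/16
G(RBRRRR) = { -1 | -15/16; -7/8; -3/4; -1/2; 0 } = -31/32
G(RBRRRRR) = { -1 | -31/32; -15/16; -7/8; -3/4; -1/2; 0 } = -63/64
G(RBRRRRRB) = { -1; -63/64 | -31/32; -15/16; -7/8; -3/4; -1/2; 0 } = -125/128
G(RBRRRRRBB) = { -1; -63/64; -125/128 | -31/32; -15/16; -7/8; -3/4; -1/2; 0 } = -249/256
G(RBRRRRRBBR) = { -1; -63/64; -125/128 | -249/256; -31/32; -15/16; -7/8; -3/4; -1/2; 0 } = -499/512
G(RBRRRRRBBRB) = { -1; -63/64; -125/128; -499/512 | -249/256; -31/32; -15/16; -7/8; -3/4; -1/2; 0 } = -997/1024
G(RBRRRRRBBRBB) = { -1; -63/64; -125/128; -499/512; -997/1024 | -249/256; -31/32; -15/16; -7/8; -3/4; -1/2; 0 } = -1993/2048
G(RBRRRRRBBRBBB) = { -1; -63/64; -125/128; -499/512; -997/1024; -1993/2048 | -249/256; -31/32; -15/16; -7/8; -3/4; -1/2; 0 } = -3985/4096
G(RBRRRRRBBRBBBB) = { -1; -63/64; -125/128; -499/512; -997/1024; -1993/2048; -3985/4096 | -249/256; -31/32; -15/16; -7/8; -3/4; -1/2; 0 } = -7969/8192

-7969/8192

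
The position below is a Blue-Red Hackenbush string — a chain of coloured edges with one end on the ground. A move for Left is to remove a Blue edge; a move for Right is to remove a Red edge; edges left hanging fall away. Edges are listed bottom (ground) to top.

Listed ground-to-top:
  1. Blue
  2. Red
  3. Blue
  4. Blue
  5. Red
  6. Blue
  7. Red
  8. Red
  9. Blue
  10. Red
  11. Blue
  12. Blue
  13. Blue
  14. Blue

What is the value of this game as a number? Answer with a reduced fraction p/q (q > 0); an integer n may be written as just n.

value(B) = { 0 | (no moves) } -> 1
value(BR) = { 0 | 1 } -> 1/2
value(BRB) = { 0,1/2 | 1 } -> 3/4
value(BRBB) = { 0,1/2,3/4 | 1 } -> 7/8
value(BRBBR) = { 0,1/2,3/4 | 7/8,1 } -> 13/16
value(BRBBRB) = { 0,1/2,3/4,13/16 | 7/8,1 } -> 27/32
value(BRBBRBR) = { 0,1/2,3/4,13/16 | 27/32,7/8,1 } -> 53/64
value(BRBBRBRR) = { 0,1/2,3/4,13/16 | 53/64,27/32,7/8,1 } -> 105/128
value(BRBBRBRRB) = { 0,1/2,3/4,13/16,105/128 | 53/64,27/32,7/8,1 } -> 211/256
value(BRBBRBRRBR) = { 0,1/2,3/4,13/16,105/128 | 211/256,53/64,27/32,7/8,1 } -> 421/512
value(BRBBRBRRBRB) = { 0,1/2,3/4,13/16,105/128,421/512 | 211/256,53/64,27/32,7/8,1 } -> 843/1024
value(BRBBRBRRBRBB) = { 0,1/2,3/4,13/16,105/128,421/512,843/1024 | 211/256,53/64,27/32,7/8,1 } -> 1687/2048
value(BRBBRBRRBRBBB) = { 0,1/2,3/4,13/16,105/128,421/512,843/1024,1687/2048 | 211/256,53/64,27/32,7/8,1 } -> 3375/4096
value(BRBBRBRRBRBBBB) = { 0,1/2,3/4,13/16,105/128,421/512,843/1024,1687/2048,3375/4096 | 211/256,53/64,27/32,7/8,1 } -> 6751/8192

6751/8192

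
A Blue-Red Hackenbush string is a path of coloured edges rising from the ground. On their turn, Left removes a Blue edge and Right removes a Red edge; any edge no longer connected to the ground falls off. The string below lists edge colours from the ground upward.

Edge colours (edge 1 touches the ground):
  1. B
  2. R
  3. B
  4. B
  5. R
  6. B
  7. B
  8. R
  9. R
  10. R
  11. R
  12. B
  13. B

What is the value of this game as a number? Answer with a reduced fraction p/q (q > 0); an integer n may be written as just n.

3463/4096

edge 1 of 13 (B): { 0 | none } so 1
edge 2 of 13 (R): { 0 | 1 } so 1/2
edge 3 of 13 (B): { 0; 1/2 | 1 } so 3/4
edge 4 of 13 (B): { 0; 1/2; 3/4 | 1 } so 7/8
edge 5 of 13 (R): { 0; 1/2; 3/4 | 7/8; 1 } so 13/16
edge 6 of 13 (B): { 0; 1/2; 3/4; 13/16 | 7/8; 1 } so 27/32
edge 7 of 13 (B): { 0; 1/2; 3/4; 13/16; 27/32 | 7/8; 1 } so 55/64
edge 8 of 13 (R): { 0; 1/2; 3/4; 13/16; 27/32 | 55/64; 7/8; 1 } so 109/128
edge 9 of 13 (R): { 0; 1/2; 3/4; 13/16; 27/32 | 109/128; 55/64; 7/8; 1 } so 217/256
edge 10 of 13 (R): { 0; 1/2; 3/4; 13/16; 27/32 | 217/256; 109/128; 55/64; 7/8; 1 } so 433/512
edge 11 of 13 (R): { 0; 1/2; 3/4; 13/16; 27/32 | 433/512; 217/256; 109/128; 55/64; 7/8; 1 } so 865/1024
edge 12 of 13 (B): { 0; 1/2; 3/4; 13/16; 27/32; 865/1024 | 433/512; 217/256; 109/128; 55/64; 7/8; 1 } so 1731/2048
edge 13 of 13 (B): { 0; 1/2; 3/4; 13/16; 27/32; 865/1024; 1731/2048 | 433/512; 217/256; 109/128; 55/64; 7/8; 1 } so 3463/4096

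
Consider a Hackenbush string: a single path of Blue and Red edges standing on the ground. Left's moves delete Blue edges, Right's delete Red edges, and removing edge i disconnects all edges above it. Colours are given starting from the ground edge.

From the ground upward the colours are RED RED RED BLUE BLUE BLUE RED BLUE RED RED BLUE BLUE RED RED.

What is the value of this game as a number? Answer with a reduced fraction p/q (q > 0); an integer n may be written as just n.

step 1: add RED to get R; options L={  } R={ 0 } → -1
step 2: add RED to get RR; options L={  } R={ -1 0 } → -2
step 3: add RED to get RRR; options L={  } R={ -2 -1 0 } → -3
step 4: add BLUE to get RRRB; options L={ -3 } R={ -2 -1 0 } → -5/2
step 5: add BLUE to get RRRBB; options L={ -3 -5/2 } R={ -2 -1 0 } → -9/4
step 6: add BLUE to get RRRBBB; options L={ -3 -5/2 -9/4 } R={ -2 -1 0 } → -17/8
step 7: add RED to get RRRBBBR; options L={ -3 -5/2 -9/4 } R={ -17/8 -2 -1 0 } → -35/16
step 8: add BLUE to get RRRBBBRB; options L={ -3 -5/2 -9/4 -35/16 } R={ -17/8 -2 -1 0 } → -69/32
step 9: add RED to get RRRBBBRBR; options L={ -3 -5/2 -9/4 -35/16 } R={ -69/32 -17/8 -2 -1 0 } → -139/64
step 10: add RED to get RRRBBBRBRR; options L={ -3 -5/2 -9/4 -35/16 } R={ -139/64 -69/32 -17/8 -2 -1 0 } → -279/128
step 11: add BLUE to get RRRBBBRBRRB; options L={ -3 -5/2 -9/4 -35/16 -279/128 } R={ -139/64 -69/32 -17/8 -2 -1 0 } → -557/256
step 12: add BLUE to get RRRBBBRBRRBB; options L={ -3 -5/2 -9/4 -35/16 -279/128 -557/256 } R={ -139/64 -69/32 -17/8 -2 -1 0 } → -1113/512
step 13: add RED to get RRRBBBRBRRBBR; options L={ -3 -5/2 -9/4 -35/16 -279/128 -557/256 } R={ -1113/512 -139/64 -69/32 -17/8 -2 -1 0 } → -2227/1024
step 14: add RED to get RRRBBBRBRRBBRR; options L={ -3 -5/2 -9/4 -35/16 -279/128 -557/256 } R={ -2227/1024 -1113/512 -139/64 -69/32 -17/8 -2 -1 0 } → -4455/2048

-4455/2048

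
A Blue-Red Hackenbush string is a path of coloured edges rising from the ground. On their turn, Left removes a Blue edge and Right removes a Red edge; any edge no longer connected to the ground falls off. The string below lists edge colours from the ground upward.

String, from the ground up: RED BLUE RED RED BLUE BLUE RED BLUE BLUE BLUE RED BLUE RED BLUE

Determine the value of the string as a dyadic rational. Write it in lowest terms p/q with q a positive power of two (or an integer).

-6421/8192

Recurse on prefixes of the 14-edge string RED BLUE RED RED BLUE BLUE RED BLUE BLUE BLUE RED BLUE RED BLUE:
g(R) = { none | 0 } ⇒ -1
g(RB) = { -1 | 0 } ⇒ -1/2
g(RBR) = { -1 | -1/2, 0 } ⇒ -3/4
g(RBRR) = { -1 | -3/4, -1/2, 0 } ⇒ -7/8
g(RBRRB) = { -1, -7/8 | -3/4, -1/2, 0 } ⇒ -13/16
g(RBRRBB) = { -1, -7/8, -13/16 | -3/4, -1/2, 0 } ⇒ -25/32
g(RBRRBBR) = { -1, -7/8, -13/16 | -25/32, -3/4, -1/2, 0 } ⇒ -51/64
g(RBRRBBRB) = { -1, -7/8, -13/16, -51/64 | -25/32, -3/4, -1/2, 0 } ⇒ -101/128
g(RBRRBBRBB) = { -1, -7/8, -13/16, -51/64, -101/128 | -25/32, -3/4, -1/2, 0 } ⇒ -201/256
g(RBRRBBRBBB) = { -1, -7/8, -13/16, -51/64, -101/128, -201/256 | -25/32, -3/4, -1/2, 0 } ⇒ -401/512
g(RBRRBBRBBBR) = { -1, -7/8, -13/16, -51/64, -101/128, -201/256 | -401/512, -25/32, -3/4, -1/2, 0 } ⇒ -803/1024
g(RBRRBBRBBBRB) = { -1, -7/8, -13/16, -51/64, -101/128, -201/256, -803/1024 | -401/512, -25/32, -3/4, -1/2, 0 } ⇒ -1605/2048
g(RBRRBBRBBBRBR) = { -1, -7/8, -13/16, -51/64, -101/128, -201/256, -803/1024 | -1605/2048, -401/512, -25/32, -3/4, -1/2, 0 } ⇒ -3211/4096
g(RBRRBBRBBBRBRB) = { -1, -7/8, -13/16, -51/64, -101/128, -201/256, -803/1024, -3211/4096 | -1605/2048, -401/512, -25/32, -3/4, -1/2, 0 } ⇒ -6421/8192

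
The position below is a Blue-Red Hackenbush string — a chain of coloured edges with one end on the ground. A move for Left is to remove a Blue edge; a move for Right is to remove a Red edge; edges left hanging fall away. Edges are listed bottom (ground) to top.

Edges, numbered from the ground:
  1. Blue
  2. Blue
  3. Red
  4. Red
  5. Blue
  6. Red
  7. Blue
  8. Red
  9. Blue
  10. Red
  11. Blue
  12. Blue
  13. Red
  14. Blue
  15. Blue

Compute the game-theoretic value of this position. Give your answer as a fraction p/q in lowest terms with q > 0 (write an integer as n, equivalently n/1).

10935/8192

Prefix values for Blue Blue Red Red Blue Red Blue Red Blue Red Blue Blue Red Blue Blue via {L|R} + simplicity:
edge 1 of 15 (Blue): { 0 |  } => 1
edge 2 of 15 (Blue): { 0,1 |  } => 2
edge 3 of 15 (Red): { 0,1 | 2 } => 3/2
edge 4 of 15 (Red): { 0,1 | 3/2,2 } => 5/4
edge 5 of 15 (Blue): { 0,1,5/4 | 3/2,2 } => 11/8
edge 6 of 15 (Red): { 0,1,5/4 | 11/8,3/2,2 } => 21/16
edge 7 of 15 (Blue): { 0,1,5/4,21/16 | 11/8,3/2,2 } => 43/32
edge 8 of 15 (Red): { 0,1,5/4,21/16 | 43/32,11/8,3/2,2 } => 85/64
edge 9 of 15 (Blue): { 0,1,5/4,21/16,85/64 | 43/32,11/8,3/2,2 } => 171/128
edge 10 of 15 (Red): { 0,1,5/4,21/16,85/64 | 171/128,43/32,11/8,3/2,2 } => 341/256
edge 11 of 15 (Blue): { 0,1,5/4,21/16,85/64,341/256 | 171/128,43/32,11/8,3/2,2 } => 683/512
edge 12 of 15 (Blue): { 0,1,5/4,21/16,85/64,341/256,683/512 | 171/128,43/32,11/8,3/2,2 } => 1367/1024
edge 13 of 15 (Red): { 0,1,5/4,21/16,85/64,341/256,683/512 | 1367/1024,171/128,43/32,11/8,3/2,2 } => 2733/2048
edge 14 of 15 (Blue): { 0,1,5/4,21/16,85/64,341/256,683/512,2733/2048 | 1367/1024,171/128,43/32,11/8,3/2,2 } => 5467/4096
edge 15 of 15 (Blue): { 0,1,5/4,21/16,85/64,341/256,683/512,2733/2048,5467/4096 | 1367/1024,171/128,43/32,11/8,3/2,2 } => 10935/8192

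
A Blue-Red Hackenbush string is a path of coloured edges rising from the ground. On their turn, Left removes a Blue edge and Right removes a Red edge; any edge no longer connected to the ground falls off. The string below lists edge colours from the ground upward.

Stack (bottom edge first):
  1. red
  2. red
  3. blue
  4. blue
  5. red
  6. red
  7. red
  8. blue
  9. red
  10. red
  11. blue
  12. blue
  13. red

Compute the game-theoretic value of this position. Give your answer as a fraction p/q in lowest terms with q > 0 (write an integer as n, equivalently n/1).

edge 1 of 13 (red): { (no moves) | 0 } => -1
edge 2 of 13 (red): { (no moves) | -1; 0 } => -2
edge 3 of 13 (blue): { -2 | -1; 0 } => -3/2
edge 4 of 13 (blue): { -2; -3/2 | -1; 0 } => -5/4
edge 5 of 13 (red): { -2; -3/2 | -5/4; -1; 0 } => -11/8
edge 6 of 13 (red): { -2; -3/2 | -11/8; -5/4; -1; 0 } => -23/16
edge 7 of 13 (red): { -2; -3/2 | -23/16; -11/8; -5/4; -1; 0 } => -47/32
edge 8 of 13 (blue): { -2; -3/2; -47/32 | -23/16; -11/8; -5/4; -1; 0 } => -93/64
edge 9 of 13 (red): { -2; -3/2; -47/32 | -93/64; -23/16; -11/8; -5/4; -1; 0 } => -187/128
edge 10 of 13 (red): { -2; -3/2; -47/32 | -187/128; -93/64; -23/16; -11/8; -5/4; -1; 0 } => -375/256
edge 11 of 13 (blue): { -2; -3/2; -47/32; -375/256 | -187/128; -93/64; -23/16; -11/8; -5/4; -1; 0 } => -749/512
edge 12 of 13 (blue): { -2; -3/2; -47/32; -375/256; -749/512 | -187/128; -93/64; -23/16; -11/8; -5/4; -1; 0 } => -1497/1024
edge 13 of 13 (red): { -2; -3/2; -47/32; -375/256; -749/512 | -1497/1024; -187/128; -93/64; -23/16; -11/8; -5/4; -1; 0 } => -2995/2048

-2995/2048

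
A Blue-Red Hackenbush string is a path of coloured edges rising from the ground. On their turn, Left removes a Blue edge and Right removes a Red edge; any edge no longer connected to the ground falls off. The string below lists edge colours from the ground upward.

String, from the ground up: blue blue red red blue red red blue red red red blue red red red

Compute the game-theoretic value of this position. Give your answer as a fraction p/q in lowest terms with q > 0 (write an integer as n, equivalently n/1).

Build g(s[:k]) for k = 1..15, string s = blue blue red red blue red red blue red red red blue red red red.
step 1: add blue to get b; options L={ 0 } R={ — } gives 1
step 2: add blue to get bb; options L={ 0, 1 } R={ — } gives 2
step 3: add red to get bbr; options L={ 0, 1 } R={ 2 } gives 3/2
step 4: add red to get bbrr; options L={ 0, 1 } R={ 3/2, 2 } gives 5/4
step 5: add blue to get bbrrb; options L={ 0, 1, 5/4 } R={ 3/2, 2 } gives 11/8
step 6: add red to get bbrrbr; options L={ 0, 1, 5/4 } R={ 11/8, 3/2, 2 } gives 21/16
step 7: add red to get bbrrbrr; options L={ 0, 1, 5/4 } R={ 21/16, 11/8, 3/2, 2 } gives 41/32
step 8: add blue to get bbrrbrrb; options L={ 0, 1, 5/4, 41/32 } R={ 21/16, 11/8, 3/2, 2 } gives 83/64
step 9: add red to get bbrrbrrbr; options L={ 0, 1, 5/4, 41/32 } R={ 83/64, 21/16, 11/8, 3/2, 2 } gives 165/128
step 10: add red to get bbrrbrrbrr; options L={ 0, 1, 5/4, 41/32 } R={ 165/128, 83/64, 21/16, 11/8, 3/2, 2 } gives 329/256
step 11: add red to get bbrrbrrbrrr; options L={ 0, 1, 5/4, 41/32 } R={ 329/256, 165/128, 83/64, 21/16, 11/8, 3/2, 2 } gives 657/512
step 12: add blue to get bbrrbrrbrrrb; options L={ 0, 1, 5/4, 41/32, 657/512 } R={ 329/256, 165/128, 83/64, 21/16, 11/8, 3/2, 2 } gives 1315/1024
step 13: add red to get bbrrbrrbrrrbr; options L={ 0, 1, 5/4, 41/32, 657/512 } R={ 1315/1024, 329/256, 165/128, 83/64, 21/16, 11/8, 3/2, 2 } gives 2629/2048
step 14: add red to get bbrrbrrbrrrbrr; options L={ 0, 1, 5/4, 41/32, 657/512 } R={ 2629/2048, 1315/1024, 329/256, 165/128, 83/64, 21/16, 11/8, 3/2, 2 } gives 5257/4096
step 15: add red to get bbrrbrrbrrrbrrr; options L={ 0, 1, 5/4, 41/32, 657/512 } R={ 5257/4096, 2629/2048, 1315/1024, 329/256, 165/128, 83/64, 21/16, 11/8, 3/2, 2 } gives 10513/8192

10513/8192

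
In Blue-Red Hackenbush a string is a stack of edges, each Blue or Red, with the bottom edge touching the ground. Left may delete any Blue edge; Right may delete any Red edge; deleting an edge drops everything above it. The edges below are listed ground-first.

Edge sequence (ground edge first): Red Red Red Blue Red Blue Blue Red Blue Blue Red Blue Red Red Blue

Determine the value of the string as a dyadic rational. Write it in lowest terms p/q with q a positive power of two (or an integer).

g(R) = { · | 0 } -> -1
g(RR) = { · | -1; 0 } -> -2
g(RRR) = { · | -2; -1; 0 } -> -3
g(RRRB) = { -3 | -2; -1; 0 } -> -5/2
g(RRRBR) = { -3 | -5/2; -2; -1; 0 } -> -11/4
g(RRRBRB) = { -3; -11/4 | -5/2; -2; -1; 0 } -> -21/8
g(RRRBRBB) = { -3; -11/4; -21/8 | -5/2; -2; -1; 0 } -> -41/16
g(RRRBRBBR) = { -3; -11/4; -21/8 | -41/16; -5/2; -2; -1; 0 } -> -83/32
g(RRRBRBBRB) = { -3; -11/4; -21/8; -83/32 | -41/16; -5/2; -2; -1; 0 } -> -165/64
g(RRRBRBBRBB) = { -3; -11/4; -21/8; -83/32; -165/64 | -41/16; -5/2; -2; -1; 0 } -> -329/128
g(RRRBRBBRBBR) = { -3; -11/4; -21/8; -83/32; -165/64 | -329/128; -41/16; -5/2; -2; -1; 0 } -> -659/256
g(RRRBRBBRBBRB) = { -3; -11/4; -21/8; -83/32; -165/64; -659/256 | -329/128; -41/16; -5/2; -2; -1; 0 } -> -1317/512
g(RRRBRBBRBBRBR) = { -3; -11/4; -21/8; -83/32; -165/64; -659/256 | -1317/512; -329/128; -41/16; -5/2; -2; -1; 0 } -> -2635/1024
g(RRRBRBBRBBRBRR) = { -3; -11/4; -21/8; -83/32; -165/64; -659/256 | -2635/1024; -1317/512; -329/128; -41/16; -5/2; -2; -1; 0 } -> -5271/2048
g(RRRBRBBRBBRBRRB) = { -3; -11/4; -21/8; -83/32; -165/64; -659/256; -5271/2048 | -2635/1024; -1317/512; -329/128; -41/16; -5/2; -2; -1; 0 } -> -10541/4096

-10541/4096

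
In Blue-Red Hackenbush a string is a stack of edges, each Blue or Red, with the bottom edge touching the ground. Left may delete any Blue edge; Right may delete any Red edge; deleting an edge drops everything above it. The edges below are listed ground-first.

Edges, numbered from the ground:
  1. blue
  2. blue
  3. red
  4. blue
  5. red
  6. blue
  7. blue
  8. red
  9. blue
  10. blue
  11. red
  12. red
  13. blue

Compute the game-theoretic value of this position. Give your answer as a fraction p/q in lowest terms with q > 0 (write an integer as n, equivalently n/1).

Prefix values for blue blue red blue red blue blue red blue blue red red blue via {L|R} + simplicity:
step 1: add blue to get b; options L={ 0 } R={ none } = 1
step 2: add blue to get bb; options L={ 0, 1 } R={ none } = 2
step 3: add red to get bbr; options L={ 0, 1 } R={ 2 } = 3/2
step 4: add blue to get bbrb; options L={ 0, 1, 3/2 } R={ 2 } = 7/4
step 5: add red to get bbrbr; options L={ 0, 1, 3/2 } R={ 7/4, 2 } = 13/8
step 6: add blue to get bbrbrb; options L={ 0, 1, 3/2, 13/8 } R={ 7/4, 2 } = 27/16
step 7: add blue to get bbrbrbb; options L={ 0, 1, 3/2, 13/8, 27/16 } R={ 7/4, 2 } = 55/32
step 8: add red to get bbrbrbbr; options L={ 0, 1, 3/2, 13/8, 27/16 } R={ 55/32, 7/4, 2 } = 109/64
step 9: add blue to get bbrbrbbrb; options L={ 0, 1, 3/2, 13/8, 27/16, 109/64 } R={ 55/32, 7/4, 2 } = 219/128
step 10: add blue to get bbrbrbbrbb; options L={ 0, 1, 3/2, 13/8, 27/16, 109/64, 219/128 } R={ 55/32, 7/4, 2 } = 439/256
step 11: add red to get bbrbrbbrbbr; options L={ 0, 1, 3/2, 13/8, 27/16, 109/64, 219/128 } R={ 439/256, 55/32, 7/4, 2 } = 877/512
step 12: add red to get bbrbrbbrbbrr; options L={ 0, 1, 3/2, 13/8, 27/16, 109/64, 219/128 } R={ 877/512, 439/256, 55/32, 7/4, 2 } = 1753/1024
step 13: add blue to get bbrbrbbrbbrrb; options L={ 0, 1, 3/2, 13/8, 27/16, 109/64, 219/128, 1753/1024 } R={ 877/512, 439/256, 55/32, 7/4, 2 } = 3507/2048

3507/2048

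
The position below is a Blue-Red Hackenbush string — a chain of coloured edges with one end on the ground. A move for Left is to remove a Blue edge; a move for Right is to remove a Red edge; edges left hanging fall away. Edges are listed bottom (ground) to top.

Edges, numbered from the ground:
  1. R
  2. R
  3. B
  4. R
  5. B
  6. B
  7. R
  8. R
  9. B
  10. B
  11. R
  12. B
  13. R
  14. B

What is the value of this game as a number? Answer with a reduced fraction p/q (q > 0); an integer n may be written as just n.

-6549/4096

g(R) = { · | 0 } => -1
g(RR) = { · | -1, 0 } => -2
g(RRB) = { -2 | -1, 0 } => -3/2
g(RRBR) = { -2 | -3/2, -1, 0 } => -7/4
g(RRBRB) = { -2, -7/4 | -3/2, -1, 0 } => -13/8
g(RRBRBB) = { -2, -7/4, -13/8 | -3/2, -1, 0 } => -25/16
g(RRBRBBR) = { -2, -7/4, -13/8 | -25/16, -3/2, -1, 0 } => -51/32
g(RRBRBBRR) = { -2, -7/4, -13/8 | -51/32, -25/16, -3/2, -1, 0 } => -103/64
g(RRBRBBRRB) = { -2, -7/4, -13/8, -103/64 | -51/32, -25/16, -3/2, -1, 0 } => -205/128
g(RRBRBBRRBB) = { -2, -7/4, -13/8, -103/64, -205/128 | -51/32, -25/16, -3/2, -1, 0 } => -409/256
g(RRBRBBRRBBR) = { -2, -7/4, -13/8, -103/64, -205/128 | -409/256, -51/32, -25/16, -3/2, -1, 0 } => -819/512
g(RRBRBBRRBBRB) = { -2, -7/4, -13/8, -103/64, -205/128, -819/512 | -409/256, -51/32, -25/16, -3/2, -1, 0 } => -1637/1024
g(RRBRBBRRBBRBR) = { -2, -7/4, -13/8, -103/64, -205/128, -819/512 | -1637/1024, -409/256, -51/32, -25/16, -3/2, -1, 0 } => -3275/2048
g(RRBRBBRRBBRBRB) = { -2, -7/4, -13/8, -103/64, -205/128, -819/512, -3275/2048 | -1637/1024, -409/256, -51/32, -25/16, -3/2, -1, 0 } => -6549/4096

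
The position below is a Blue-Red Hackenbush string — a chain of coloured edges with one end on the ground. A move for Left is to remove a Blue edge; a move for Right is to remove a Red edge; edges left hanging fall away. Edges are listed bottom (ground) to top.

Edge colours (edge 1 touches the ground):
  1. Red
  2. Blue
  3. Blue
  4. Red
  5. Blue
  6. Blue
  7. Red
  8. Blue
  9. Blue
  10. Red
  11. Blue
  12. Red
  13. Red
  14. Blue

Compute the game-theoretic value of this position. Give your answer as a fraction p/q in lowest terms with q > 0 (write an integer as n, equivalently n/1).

Recurse on prefixes of the 14-edge string Red Blue Blue Red Blue Blue Red Blue Blue Red Blue Red Red Blue:
R: Left { ∅ }, Right { 0 } ⇒ simplest -1
RB: Left { -1 }, Right { 0 } ⇒ simplest -1/2
RBB: Left { -1, -1/2 }, Right { 0 } ⇒ simplest -1/4
RBBR: Left { -1, -1/2 }, Right { -1/4, 0 } ⇒ simplest -3/8
RBBRB: Left { -1, -1/2, -3/8 }, Right { -1/4, 0 } ⇒ simplest -5/16
RBBRBB: Left { -1, -1/2, -3/8, -5/16 }, Right { -1/4, 0 } ⇒ simplest -9/32
RBBRBBR: Left { -1, -1/2, -3/8, -5/16 }, Right { -9/32, -1/4, 0 } ⇒ simplest -19/64
RBBRBBRB: Left { -1, -1/2, -3/8, -5/16, -19/64 }, Right { -9/32, -1/4, 0 } ⇒ simplest -37/128
RBBRBBRBB: Left { -1, -1/2, -3/8, -5/16, -19/64, -37/128 }, Right { -9/32, -1/4, 0 } ⇒ simplest -73/256
RBBRBBRBBR: Left { -1, -1/2, -3/8, -5/16, -19/64, -37/128 }, Right { -73/256, -9/32, -1/4, 0 } ⇒ simplest -147/512
RBBRBBRBBRB: Left { -1, -1/2, -3/8, -5/16, -19/64, -37/128, -147/512 }, Right { -73/256, -9/32, -1/4, 0 } ⇒ simplest -293/1024
RBBRBBRBBRBR: Left { -1, -1/2, -3/8, -5/16, -19/64, -37/128, -147/512 }, Right { -293/1024, -73/256, -9/32, -1/4, 0 } ⇒ simplest -587/2048
RBBRBBRBBRBRR: Left { -1, -1/2, -3/8, -5/16, -19/64, -37/128, -147/512 }, Right { -587/2048, -293/1024, -73/256, -9/32, -1/4, 0 } ⇒ simplest -1175/4096
RBBRBBRBBRBRRB: Left { -1, -1/2, -3/8, -5/16, -19/64, -37/128, -147/512, -1175/4096 }, Right { -587/2048, -293/1024, -73/256, -9/32, -1/4, 0 } ⇒ simplest -2349/8192

-2349/8192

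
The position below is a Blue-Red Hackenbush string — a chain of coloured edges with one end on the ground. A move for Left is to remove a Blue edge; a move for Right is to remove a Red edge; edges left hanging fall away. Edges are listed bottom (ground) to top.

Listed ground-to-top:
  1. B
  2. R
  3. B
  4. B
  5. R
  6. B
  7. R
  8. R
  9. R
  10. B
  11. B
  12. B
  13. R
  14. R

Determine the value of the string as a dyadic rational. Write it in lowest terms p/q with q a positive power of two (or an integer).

step 1: add B to get B; options L={ 0 } R={ · } gives 1
step 2: add R to get BR; options L={ 0 } R={ 1 } gives 1/2
step 3: add B to get BRB; options L={ 0, 1/2 } R={ 1 } gives 3/4
step 4: add B to get BRBB; options L={ 0, 1/2, 3/4 } R={ 1 } gives 7/8
step 5: add R to get BRBBR; options L={ 0, 1/2, 3/4 } R={ 7/8, 1 } gives 13/16
step 6: add B to get BRBBRB; options L={ 0, 1/2, 3/4, 13/16 } R={ 7/8, 1 } gives 27/32
step 7: add R to get BRBBRBR; options L={ 0, 1/2, 3/4, 13/16 } R={ 27/32, 7/8, 1 } gives 53/64
step 8: add R to get BRBBRBRR; options L={ 0, 1/2, 3/4, 13/16 } R={ 53/64, 27/32, 7/8, 1 } gives 105/128
step 9: add R to get BRBBRBRRR; options L={ 0, 1/2, 3/4, 13/16 } R={ 105/128, 53/64, 27/32, 7/8, 1 } gives 209/256
step 10: add B to get BRBBRBRRRB; options L={ 0, 1/2, 3/4, 13/16, 209/256 } R={ 105/128, 53/64, 27/32, 7/8, 1 } gives 419/512
step 11: add B to get BRBBRBRRRBB; options L={ 0, 1/2, 3/4, 13/16, 209/256, 419/512 } R={ 105/128, 53/64, 27/32, 7/8, 1 } gives 839/1024
step 12: add B to get BRBBRBRRRBBB; options L={ 0, 1/2, 3/4, 13/16, 209/256, 419/512, 839/1024 } R={ 105/128, 53/64, 27/32, 7/8, 1 } gives 1679/2048
step 13: add R to get BRBBRBRRRBBBR; options L={ 0, 1/2, 3/4, 13/16, 209/256, 419/512, 839/1024 } R={ 1679/2048, 105/128, 53/64, 27/32, 7/8, 1 } gives 3357/4096
step 14: add R to get BRBBRBRRRBBBRR; options L={ 0, 1/2, 3/4, 13/16, 209/256, 419/512, 839/1024 } R={ 3357/4096, 1679/2048, 105/128, 53/64, 27/32, 7/8, 1 } gives 6713/8192

6713/8192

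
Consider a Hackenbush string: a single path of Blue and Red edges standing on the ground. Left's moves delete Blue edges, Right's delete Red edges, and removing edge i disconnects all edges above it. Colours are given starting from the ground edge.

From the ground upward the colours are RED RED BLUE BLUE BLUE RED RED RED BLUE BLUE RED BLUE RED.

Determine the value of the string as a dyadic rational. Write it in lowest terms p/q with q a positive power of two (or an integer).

Prefix values for RED RED BLUE BLUE BLUE RED RED RED BLUE BLUE RED BLUE RED via {L|R} + simplicity:
value(R) = { · | 0 } = -1
value(RR) = { · | -1, 0 } = -2
value(RRB) = { -2 | -1, 0 } = -3/2
value(RRBB) = { -2, -3/2 | -1, 0 } = -5/4
value(RRBBB) = { -2, -3/2, -5/4 | -1, 0 } = -9/8
value(RRBBBR) = { -2, -3/2, -5/4 | -9/8, -1, 0 } = -19/16
value(RRBBBRR) = { -2, -3/2, -5/4 | -19/16, -9/8, -1, 0 } = -39/32
value(RRBBBRRR) = { -2, -3/2, -5/4 | -39/32, -19/16, -9/8, -1, 0 } = -79/64
value(RRBBBRRRB) = { -2, -3/2, -5/4, -79/64 | -39/32, -19/16, -9/8, -1, 0 } = -157/128
value(RRBBBRRRBB) = { -2, -3/2, -5/4, -79/64, -157/128 | -39/32, -19/16, -9/8, -1, 0 } = -313/256
value(RRBBBRRRBBR) = { -2, -3/2, -5/4, -79/64, -157/128 | -313/256, -39/32, -19/16, -9/8, -1, 0 } = -627/512
value(RRBBBRRRBBRB) = { -2, -3/2, -5/4, -79/64, -157/128, -627/512 | -313/256, -39/32, -19/16, -9/8, -1, 0 } = -1253/1024
value(RRBBBRRRBBRBR) = { -2, -3/2, -5/4, -79/64, -157/128, -627/512 | -1253/1024, -313/256, -39/32, -19/16, -9/8, -1, 0 } = -2507/2048

-2507/2048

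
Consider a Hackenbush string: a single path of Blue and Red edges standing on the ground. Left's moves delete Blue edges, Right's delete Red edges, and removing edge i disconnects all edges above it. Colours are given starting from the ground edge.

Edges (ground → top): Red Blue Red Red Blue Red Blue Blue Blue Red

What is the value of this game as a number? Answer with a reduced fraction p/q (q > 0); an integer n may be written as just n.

-419/512

R: Left { none }, Right { 0 } = simplest -1
RB: Left { -1 }, Right { 0 } = simplest -1/2
RBR: Left { -1 }, Right { -1/2; 0 } = simplest -3/4
RBRR: Left { -1 }, Right { -3/4; -1/2; 0 } = simplest -7/8
RBRRB: Left { -1; -7/8 }, Right { -3/4; -1/2; 0 } = simplest -13/16
RBRRBR: Left { -1; -7/8 }, Right { -13/16; -3/4; -1/2; 0 } = simplest -27/32
RBRRBRB: Left { -1; -7/8; -27/32 }, Right { -13/16; -3/4; -1/2; 0 } = simplest -53/64
RBRRBRBB: Left { -1; -7/8; -27/32; -53/64 }, Right { -13/16; -3/4; -1/2; 0 } = simplest -105/128
RBRRBRBBB: Left { -1; -7/8; -27/32; -53/64; -105/128 }, Right { -13/16; -3/4; -1/2; 0 } = simplest -209/256
RBRRBRBBBR: Left { -1; -7/8; -27/32; -53/64; -105/128 }, Right { -209/256; -13/16; -3/4; -1/2; 0 } = simplest -419/512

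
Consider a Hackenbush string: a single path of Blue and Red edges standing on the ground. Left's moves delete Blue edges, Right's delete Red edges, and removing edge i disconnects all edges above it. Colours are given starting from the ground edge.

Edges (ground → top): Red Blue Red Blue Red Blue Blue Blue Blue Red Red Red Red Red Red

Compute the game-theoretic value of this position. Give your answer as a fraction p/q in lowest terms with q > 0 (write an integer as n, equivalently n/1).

-10367/16384

G(R) = {  | 0 } gives -1
G(RB) = { -1 | 0 } gives -1/2
G(RBR) = { -1 | -1/2, 0 } gives -3/4
G(RBRB) = { -1, -3/4 | -1/2, 0 } gives -5/8
G(RBRBR) = { -1, -3/4 | -5/8, -1/2, 0 } gives -11/16
G(RBRBRB) = { -1, -3/4, -11/16 | -5/8, -1/2, 0 } gives -21/32
G(RBRBRBB) = { -1, -3/4, -11/16, -21/32 | -5/8, -1/2, 0 } gives -41/64
G(RBRBRBBB) = { -1, -3/4, -11/16, -21/32, -41/64 | -5/8, -1/2, 0 } gives -81/128
G(RBRBRBBBB) = { -1, -3/4, -11/16, -21/32, -41/64, -81/128 | -5/8, -1/2, 0 } gives -161/256
G(RBRBRBBBBR) = { -1, -3/4, -11/16, -21/32, -41/64, -81/128 | -161/256, -5/8, -1/2, 0 } gives -323/512
G(RBRBRBBBBRR) = { -1, -3/4, -11/16, -21/32, -41/64, -81/128 | -323/512, -161/256, -5/8, -1/2, 0 } gives -647/1024
G(RBRBRBBBBRRR) = { -1, -3/4, -11/16, -21/32, -41/64, -81/128 | -647/1024, -323/512, -161/256, -5/8, -1/2, 0 } gives -1295/2048
G(RBRBRBBBBRRRR) = { -1, -3/4, -11/16, -21/32, -41/64, -81/128 | -1295/2048, -647/1024, -323/512, -161/256, -5/8, -1/2, 0 } gives -2591/4096
G(RBRBRBBBBRRRRR) = { -1, -3/4, -11/16, -21/32, -41/64, -81/128 | -2591/4096, -1295/2048, -647/1024, -323/512, -161/256, -5/8, -1/2, 0 } gives -5183/8192
G(RBRBRBBBBRRRRRR) = { -1, -3/4, -11/16, -21/32, -41/64, -81/128 | -5183/8192, -2591/4096, -1295/2048, -647/1024, -323/512, -161/256, -5/8, -1/2, 0 } gives -10367/16384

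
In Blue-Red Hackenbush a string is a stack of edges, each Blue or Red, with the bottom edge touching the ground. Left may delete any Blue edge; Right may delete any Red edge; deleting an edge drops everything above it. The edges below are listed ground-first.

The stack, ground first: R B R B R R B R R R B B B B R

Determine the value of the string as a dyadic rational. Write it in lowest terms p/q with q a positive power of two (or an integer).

R: Left {  }, Right { 0 } — simplest -1
RB: Left { -1 }, Right { 0 } — simplest -1/2
RBR: Left { -1 }, Right { -1/2 0 } — simplest -3/4
RBRB: Left { -1 -3/4 }, Right { -1/2 0 } — simplest -5/8
RBRBR: Left { -1 -3/4 }, Right { -5/8 -1/2 0 } — simplest -11/16
RBRBRR: Left { -1 -3/4 }, Right { -11/16 -5/8 -1/2 0 } — simplest -23/32
RBRBRRB: Left { -1 -3/4 -23/32 }, Right { -11/16 -5/8 -1/2 0 } — simplest -45/64
RBRBRRBR: Left { -1 -3/4 -23/32 }, Right { -45/64 -11/16 -5/8 -1/2 0 } — simplest -91/128
RBRBRRBRR: Left { -1 -3/4 -23/32 }, Right { -91/128 -45/64 -11/16 -5/8 -1/2 0 } — simplest -183/256
RBRBRRBRRR: Left { -1 -3/4 -23/32 }, Right { -183/256 -91/128 -45/64 -11/16 -5/8 -1/2 0 } — simplest -367/512
RBRBRRBRRRB: Left { -1 -3/4 -23/32 -367/512 }, Right { -183/256 -91/128 -45/64 -11/16 -5/8 -1/2 0 } — simplest -733/1024
RBRBRRBRRRBB: Left { -1 -3/4 -23/32 -367/512 -733/1024 }, Right { -183/256 -91/128 -45/64 -11/16 -5/8 -1/2 0 } — simplest -1465/2048
RBRBRRBRRRBBB: Left { -1 -3/4 -23/32 -367/512 -733/1024 -1465/2048 }, Right { -183/256 -91/128 -45/64 -11/16 -5/8 -1/2 0 } — simplest -2929/4096
RBRBRRBRRRBBBB: Left { -1 -3/4 -23/32 -367/512 -733/1024 -1465/2048 -2929/4096 }, Right { -183/256 -91/128 -45/64 -11/16 -5/8 -1/2 0 } — simplest -5857/8192
RBRBRRBRRRBBBBR: Left { -1 -3/4 -23/32 -367/512 -733/1024 -1465/2048 -2929/4096 }, Right { -5857/8192 -183/256 -91/128 -45/64 -11/16 -5/8 -1/2 0 } — simplest -11715/16384

-11715/16384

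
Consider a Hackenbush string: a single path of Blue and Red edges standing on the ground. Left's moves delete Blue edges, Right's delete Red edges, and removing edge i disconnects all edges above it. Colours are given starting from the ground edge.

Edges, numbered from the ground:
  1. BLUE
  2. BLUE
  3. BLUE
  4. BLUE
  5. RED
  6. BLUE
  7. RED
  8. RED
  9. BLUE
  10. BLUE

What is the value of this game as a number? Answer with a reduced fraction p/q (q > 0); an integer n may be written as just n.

Prefix values for BLUE BLUE BLUE BLUE RED BLUE RED RED BLUE BLUE via {L|R} + simplicity:
1 of 10 · B · max L 0 · min R +∞ → 1
2 of 10 · BB · max L 1 · min R +∞ → 2
3 of 10 · BBB · max L 2 · min R +∞ → 3
4 of 10 · BBBB · max L 3 · min R +∞ → 4
5 of 10 · BBBBR · max L 3 · min R 4 → 7/2
6 of 10 · BBBBRB · max L 7/2 · min R 4 → 15/4
7 of 10 · BBBBRBR · max L 7/2 · min R 15/4 → 29/8
8 of 10 · BBBBRBRR · max L 7/2 · min R 29/8 → 57/16
9 of 10 · BBBBRBRRB · max L 57/16 · min R 29/8 → 115/32
10 of 10 · BBBBRBRRBB · max L 115/32 · min R 29/8 → 231/64

231/64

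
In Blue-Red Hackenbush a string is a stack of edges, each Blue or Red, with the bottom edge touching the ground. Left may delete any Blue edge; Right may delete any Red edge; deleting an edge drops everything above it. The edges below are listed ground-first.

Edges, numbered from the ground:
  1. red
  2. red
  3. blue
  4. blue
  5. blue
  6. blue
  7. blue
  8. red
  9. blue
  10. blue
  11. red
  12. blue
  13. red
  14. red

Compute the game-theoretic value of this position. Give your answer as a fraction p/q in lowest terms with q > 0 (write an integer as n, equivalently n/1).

-4247/4096

Recurse on prefixes of the 14-edge string red red blue blue blue blue blue red blue blue red blue red red:
edge 1 of 14 (red): { — | 0 } -> -1
edge 2 of 14 (red): { — | -1 0 } -> -2
edge 3 of 14 (blue): { -2 | -1 0 } -> -3/2
edge 4 of 14 (blue): { -2 -3/2 | -1 0 } -> -5/4
edge 5 of 14 (blue): { -2 -3/2 -5/4 | -1 0 } -> -9/8
edge 6 of 14 (blue): { -2 -3/2 -5/4 -9/8 | -1 0 } -> -17/16
edge 7 of 14 (blue): { -2 -3/2 -5/4 -9/8 -17/16 | -1 0 } -> -33/32
edge 8 of 14 (red): { -2 -3/2 -5/4 -9/8 -17/16 | -33/32 -1 0 } -> -67/64
edge 9 of 14 (blue): { -2 -3/2 -5/4 -9/8 -17/16 -67/64 | -33/32 -1 0 } -> -133/128
edge 10 of 14 (blue): { -2 -3/2 -5/4 -9/8 -17/16 -67/64 -133/128 | -33/32 -1 0 } -> -265/256
edge 11 of 14 (red): { -2 -3/2 -5/4 -9/8 -17/16 -67/64 -133/128 | -265/256 -33/32 -1 0 } -> -531/512
edge 12 of 14 (blue): { -2 -3/2 -5/4 -9/8 -17/16 -67/64 -133/128 -531/512 | -265/256 -33/32 -1 0 } -> -1061/1024
edge 13 of 14 (red): { -2 -3/2 -5/4 -9/8 -17/16 -67/64 -133/128 -531/512 | -1061/1024 -265/256 -33/32 -1 0 } -> -2123/2048
edge 14 of 14 (red): { -2 -3/2 -5/4 -9/8 -17/16 -67/64 -133/128 -531/512 | -2123/2048 -1061/1024 -265/256 -33/32 -1 0 } -> -4247/4096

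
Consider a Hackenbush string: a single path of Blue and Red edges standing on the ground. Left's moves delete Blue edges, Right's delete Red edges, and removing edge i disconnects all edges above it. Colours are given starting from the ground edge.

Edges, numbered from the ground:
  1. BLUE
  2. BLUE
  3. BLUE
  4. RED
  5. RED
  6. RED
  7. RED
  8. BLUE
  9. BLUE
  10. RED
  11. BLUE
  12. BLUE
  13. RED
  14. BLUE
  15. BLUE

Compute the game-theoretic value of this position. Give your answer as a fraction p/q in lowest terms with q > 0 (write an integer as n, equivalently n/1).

Prefix values for BLUE BLUE BLUE RED RED RED RED BLUE BLUE RED BLUE BLUE RED BLUE BLUE via {L|R} + simplicity:
val_1 [B]  L=[0]  R=[∅]  → 1
val_2 [BB]  L=[0 1]  R=[∅]  → 2
val_3 [BBB]  L=[0 1 2]  R=[∅]  → 3
val_4 [BBBR]  L=[0 1 2]  R=[3]  → 5/2
val_5 [BBBRR]  L=[0 1 2]  R=[5/2 3]  → 9/4
val_6 [BBBRRR]  L=[0 1 2]  R=[9/4 5/2 3]  → 17/8
val_7 [BBBRRRR]  L=[0 1 2]  R=[17/8 9/4 5/2 3]  → 33/16
val_8 [BBBRRRRB]  L=[0 1 2 33/16]  R=[17/8 9/4 5/2 3]  → 67/32
val_9 [BBBRRRRBB]  L=[0 1 2 33/16 67/32]  R=[17/8 9/4 5/2 3]  → 135/64
val_10 [BBBRRRRBBR]  L=[0 1 2 33/16 67/32]  R=[135/64 17/8 9/4 5/2 3]  → 269/128
val_11 [BBBRRRRBBRB]  L=[0 1 2 33/16 67/32 269/128]  R=[135/64 17/8 9/4 5/2 3]  → 539/256
val_12 [BBBRRRRBBRBB]  L=[0 1 2 33/16 67/32 269/128 539/256]  R=[135/64 17/8 9/4 5/2 3]  → 1079/512
val_13 [BBBRRRRBBRBBR]  L=[0 1 2 33/16 67/32 269/128 539/256]  R=[1079/512 135/64 17/8 9/4 5/2 3]  → 2157/1024
val_14 [BBBRRRRBBRBBRB]  L=[0 1 2 33/16 67/32 269/128 539/256 2157/1024]  R=[1079/512 135/64 17/8 9/4 5/2 3]  → 4315/2048
val_15 [BBBRRRRBBRBBRBB]  L=[0 1 2 33/16 67/32 269/128 539/256 2157/1024 4315/2048]  R=[1079/512 135/64 17/8 9/4 5/2 3]  → 8631/4096

8631/4096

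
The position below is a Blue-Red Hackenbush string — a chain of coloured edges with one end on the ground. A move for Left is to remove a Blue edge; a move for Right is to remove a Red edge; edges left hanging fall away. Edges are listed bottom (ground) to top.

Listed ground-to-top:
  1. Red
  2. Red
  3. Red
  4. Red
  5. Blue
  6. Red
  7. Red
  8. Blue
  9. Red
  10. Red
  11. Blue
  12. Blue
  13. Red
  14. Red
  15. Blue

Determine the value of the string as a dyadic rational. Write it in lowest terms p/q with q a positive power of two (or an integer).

-7885/2048

v(R) = { (no moves) | 0 } gives -1
v(RR) = { (no moves) | -1 0 } gives -2
v(RRR) = { (no moves) | -2 -1 0 } gives -3
v(RRRR) = { (no moves) | -3 -2 -1 0 } gives -4
v(RRRRB) = { -4 | -3 -2 -1 0 } gives -7/2
v(RRRRBR) = { -4 | -7/2 -3 -2 -1 0 } gives -15/4
v(RRRRBRR) = { -4 | -15/4 -7/2 -3 -2 -1 0 } gives -31/8
v(RRRRBRRB) = { -4 -31/8 | -15/4 -7/2 -3 -2 -1 0 } gives -61/16
v(RRRRBRRBR) = { -4 -31/8 | -61/16 -15/4 -7/2 -3 -2 -1 0 } gives -123/32
v(RRRRBRRBRR) = { -4 -31/8 | -123/32 -61/16 -15/4 -7/2 -3 -2 -1 0 } gives -247/64
v(RRRRBRRBRRB) = { -4 -31/8 -247/64 | -123/32 -61/16 -15/4 -7/2 -3 -2 -1 0 } gives -493/128
v(RRRRBRRBRRBB) = { -4 -31/8 -247/64 -493/128 | -123/32 -61/16 -15/4 -7/2 -3 -2 -1 0 } gives -985/256
v(RRRRBRRBRRBBR) = { -4 -31/8 -247/64 -493/128 | -985/256 -123/32 -61/16 -15/4 -7/2 -3 -2 -1 0 } gives -1971/512
v(RRRRBRRBRRBBRR) = { -4 -31/8 -247/64 -493/128 | -1971/512 -985/256 -123/32 -61/16 -15/4 -7/2 -3 -2 -1 0 } gives -3943/1024
v(RRRRBRRBRRBBRRB) = { -4 -31/8 -247/64 -493/128 -3943/1024 | -1971/512 -985/256 -123/32 -61/16 -15/4 -7/2 -3 -2 -1 0 } gives -7885/2048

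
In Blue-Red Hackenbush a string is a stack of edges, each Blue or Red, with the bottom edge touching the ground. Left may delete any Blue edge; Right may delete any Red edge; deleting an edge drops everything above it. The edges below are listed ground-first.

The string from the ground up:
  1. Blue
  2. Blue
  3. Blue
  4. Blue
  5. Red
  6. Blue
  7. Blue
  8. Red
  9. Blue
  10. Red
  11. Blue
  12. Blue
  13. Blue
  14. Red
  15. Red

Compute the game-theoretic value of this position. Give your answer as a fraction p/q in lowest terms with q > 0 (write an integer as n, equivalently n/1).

val_1 [B]  L=[0]  R=[none]  = 1
val_2 [BB]  L=[0; 1]  R=[none]  = 2
val_3 [BBB]  L=[0; 1; 2]  R=[none]  = 3
val_4 [BBBB]  L=[0; 1; 2; 3]  R=[none]  = 4
val_5 [BBBBR]  L=[0; 1; 2; 3]  R=[4]  = 7/2
val_6 [BBBBRB]  L=[0; 1; 2; 3; 7/2]  R=[4]  = 15/4
val_7 [BBBBRBB]  L=[0; 1; 2; 3; 7/2; 15/4]  R=[4]  = 31/8
val_8 [BBBBRBBR]  L=[0; 1; 2; 3; 7/2; 15/4]  R=[31/8; 4]  = 61/16
val_9 [BBBBRBBRB]  L=[0; 1; 2; 3; 7/2; 15/4; 61/16]  R=[31/8; 4]  = 123/32
val_10 [BBBBRBBRBR]  L=[0; 1; 2; 3; 7/2; 15/4; 61/16]  R=[123/32; 31/8; 4]  = 245/64
val_11 [BBBBRBBRBRB]  L=[0; 1; 2; 3; 7/2; 15/4; 61/16; 245/64]  R=[123/32; 31/8; 4]  = 491/128
val_12 [BBBBRBBRBRBB]  L=[0; 1; 2; 3; 7/2; 15/4; 61/16; 245/64; 491/128]  R=[123/32; 31/8; 4]  = 983/256
val_13 [BBBBRBBRBRBBB]  L=[0; 1; 2; 3; 7/2; 15/4; 61/16; 245/64; 491/128; 983/256]  R=[123/32; 31/8; 4]  = 1967/512
val_14 [BBBBRBBRBRBBBR]  L=[0; 1; 2; 3; 7/2; 15/4; 61/16; 245/64; 491/128; 983/256]  R=[1967/512; 123/32; 31/8; 4]  = 3933/1024
val_15 [BBBBRBBRBRBBBRR]  L=[0; 1; 2; 3; 7/2; 15/4; 61/16; 245/64; 491/128; 983/256]  R=[3933/1024; 1967/512; 123/32; 31/8; 4]  = 7865/2048

7865/2048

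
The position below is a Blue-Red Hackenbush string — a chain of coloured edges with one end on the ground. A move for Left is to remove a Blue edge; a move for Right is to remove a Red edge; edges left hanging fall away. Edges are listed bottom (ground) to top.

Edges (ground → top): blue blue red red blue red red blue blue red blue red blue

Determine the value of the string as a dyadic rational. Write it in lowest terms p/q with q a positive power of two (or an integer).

Build val(s[:k]) for k = 1..13, string s = blue blue red red blue red red blue blue red blue red blue.
step 1: add blue to get b; options L={ 0 } R={  } -> 1
step 2: add blue to get bb; options L={ 0, 1 } R={  } -> 2
step 3: add red to get bbr; options L={ 0, 1 } R={ 2 } -> 3/2
step 4: add red to get bbrr; options L={ 0, 1 } R={ 3/2, 2 } -> 5/4
step 5: add blue to get bbrrb; options L={ 0, 1, 5/4 } R={ 3/2, 2 } -> 11/8
step 6: add red to get bbrrbr; options L={ 0, 1, 5/4 } R={ 11/8, 3/2, 2 } -> 21/16
step 7: add red to get bbrrbrr; options L={ 0, 1, 5/4 } R={ 21/16, 11/8, 3/2, 2 } -> 41/32
step 8: add blue to get bbrrbrrb; options L={ 0, 1, 5/4, 41/32 } R={ 21/16, 11/8, 3/2, 2 } -> 83/64
step 9: add blue to get bbrrbrrbb; options L={ 0, 1, 5/4, 41/32, 83/64 } R={ 21/16, 11/8, 3/2, 2 } -> 167/128
step 10: add red to get bbrrbrrbbr; options L={ 0, 1, 5/4, 41/32, 83/64 } R={ 167/128, 21/16, 11/8, 3/2, 2 } -> 333/256
step 11: add blue to get bbrrbrrbbrb; options L={ 0, 1, 5/4, 41/32, 83/64, 333/256 } R={ 167/128, 21/16, 11/8, 3/2, 2 } -> 667/512
step 12: add red to get bbrrbrrbbrbr; options L={ 0, 1, 5/4, 41/32, 83/64, 333/256 } R={ 667/512, 167/128, 21/16, 11/8, 3/2, 2 } -> 1333/1024
step 13: add blue to get bbrrbrrbbrbrb; options L={ 0, 1, 5/4, 41/32, 83/64, 333/256, 1333/1024 } R={ 667/512, 167/128, 21/16, 11/8, 3/2, 2 } -> 2667/2048

2667/2048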